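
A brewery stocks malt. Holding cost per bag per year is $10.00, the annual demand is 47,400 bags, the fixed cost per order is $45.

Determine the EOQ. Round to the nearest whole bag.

653 bags

2DS/H = 2·47,400·45/10 = 426,600.00
EOQ = √426,600.00 ≈ 653.15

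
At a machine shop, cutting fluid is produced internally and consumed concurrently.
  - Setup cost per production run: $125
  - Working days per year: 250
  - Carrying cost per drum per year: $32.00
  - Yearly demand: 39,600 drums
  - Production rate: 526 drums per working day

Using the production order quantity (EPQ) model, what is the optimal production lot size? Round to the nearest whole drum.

665 drums

d = 39,600/250 = 158.4000 drums/day;  effective holding cost H(1 − d/p) = 32·(1 − 158.4000/526) = 22.36350
Q* = √(2DS / H_eff) = √(2·39,600·125 / 22.36350) ≈ 665.35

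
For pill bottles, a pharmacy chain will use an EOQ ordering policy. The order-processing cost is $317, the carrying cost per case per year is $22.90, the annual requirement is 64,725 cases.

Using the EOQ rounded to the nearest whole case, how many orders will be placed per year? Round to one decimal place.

48.3 orders per year

Q* = √(2·D·S / H) = √(2·64,725·317 / 22.9) = √1,791,949.8 ≈ 1,338.64 → Q = 1,339
Orders per year = D/Q = 64,725 / 1,339 = 48.338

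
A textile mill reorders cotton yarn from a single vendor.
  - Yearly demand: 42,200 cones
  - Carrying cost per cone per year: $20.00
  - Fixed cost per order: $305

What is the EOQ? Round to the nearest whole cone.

1,135 cones

Q* = √(2·D·S / H) = √(2·42,200·305 / 20) = √1,287,100.0 ≈ 1,134.50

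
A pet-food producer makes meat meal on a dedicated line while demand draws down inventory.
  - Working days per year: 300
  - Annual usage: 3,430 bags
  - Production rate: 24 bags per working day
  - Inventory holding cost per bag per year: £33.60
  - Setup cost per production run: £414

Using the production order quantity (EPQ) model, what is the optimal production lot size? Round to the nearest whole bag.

402 bags

Daily demand d = 3,430/300 = 11.433; p = 24; 1 − d/p = 0.52361
EPQ = √(2DS / (H(1 − d/p)))
    = √(2 × 3,430 × 414 / (33.6 × 0.52361)) ≈ 401.78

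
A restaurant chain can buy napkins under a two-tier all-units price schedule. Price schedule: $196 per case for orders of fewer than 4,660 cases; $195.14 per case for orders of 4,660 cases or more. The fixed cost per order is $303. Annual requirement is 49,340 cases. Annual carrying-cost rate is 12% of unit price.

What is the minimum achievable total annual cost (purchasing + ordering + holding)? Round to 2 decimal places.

H₁ = 12%×$196 = $23.5200;  H₂ = 12%×$195.14 = $23.4168
EOQ₁ = √(2×49,340×303/23.5200) = 1,127.50  (< 4,660, feasible at tier 1)
EOQ₂ = √(2×49,340×303/23.4168) = 1,129.98  (< 4,660 → use Q = 4,660 at tier-2 price)
TC(tier 1 (EOQ₁), Q≈1,127.5) = $9,697,158.84
TC(tier 2, Q≈4,660.0) = $9,685,976.90
Minimum at tier 2: $9,685,976.90

$9,685,976.90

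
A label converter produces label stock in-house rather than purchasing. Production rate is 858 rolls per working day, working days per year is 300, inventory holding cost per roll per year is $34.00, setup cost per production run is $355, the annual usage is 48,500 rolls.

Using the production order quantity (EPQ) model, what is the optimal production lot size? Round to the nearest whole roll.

1,117 rolls

Daily demand d = 48,500/300 = 161.667; p = 858; 1 − d/p = 0.81158
EPQ = √(2DS / (H(1 − d/p)))
    = √(2 × 48,500 × 355 / (34 × 0.81158)) ≈ 1,117.11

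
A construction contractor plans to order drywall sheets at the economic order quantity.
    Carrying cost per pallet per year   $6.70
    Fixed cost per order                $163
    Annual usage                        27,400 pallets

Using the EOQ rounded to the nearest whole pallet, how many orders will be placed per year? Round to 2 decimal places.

Q* = √(2·D·S / H) = √(2·27,400·163 / 6.7) = √1,333,194.0 ≈ 1,154.64 → Q = 1,155
N = D/Q = 27,400/1,155 ≈ 23.723 orders/yr

23.72 orders per year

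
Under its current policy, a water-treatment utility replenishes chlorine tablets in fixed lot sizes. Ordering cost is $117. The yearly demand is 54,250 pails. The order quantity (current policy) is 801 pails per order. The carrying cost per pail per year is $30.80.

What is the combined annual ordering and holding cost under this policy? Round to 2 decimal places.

$20,259.56

Ordering: D/Q × S = 54,250/801 × $117 = $7,924.16
Holding:  Q/2 × H = 801/2 × $30.8 = $12,335.40
Total = $7,924.16 + $12,335.40 = $20,259.56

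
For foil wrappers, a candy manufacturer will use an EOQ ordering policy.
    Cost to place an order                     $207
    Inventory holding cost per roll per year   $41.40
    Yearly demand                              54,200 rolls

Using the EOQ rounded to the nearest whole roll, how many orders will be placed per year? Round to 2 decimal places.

EOQ = √(2DS/H) = √(2 × 54,200 × 207 / 41.4)
    = √(542,000.00) ≈ 736.21 → Q = 736
Orders per year = D/Q = 54,200 / 736 = 73.641

73.64 orders per year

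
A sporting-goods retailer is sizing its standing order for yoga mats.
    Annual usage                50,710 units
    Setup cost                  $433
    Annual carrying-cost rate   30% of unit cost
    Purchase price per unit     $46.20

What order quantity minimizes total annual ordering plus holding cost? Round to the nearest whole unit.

Carrying cost H = $46.2 × 30% = $13.8600/unit/yr
Q* = √(2·D·S / H) = √(2·50,710·433 / 13.86) = √3,168,460.3 ≈ 1,780.02

1,780 units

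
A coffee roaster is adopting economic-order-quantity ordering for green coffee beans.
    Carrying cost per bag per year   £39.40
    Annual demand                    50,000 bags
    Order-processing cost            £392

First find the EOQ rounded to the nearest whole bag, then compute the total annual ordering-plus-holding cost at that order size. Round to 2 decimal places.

EOQ = √(2DS/H) = √(2 × 50,000 × 392 / 39.4)
    = √(994,923.86) ≈ 997.46 → Q = 997 bags
Orders/yr = 50,000/997 = 50.150; ordering cost = 50.150 × £392 = £19,658.98
Average inventory = 997/2 = 498.5; holding cost = 498.5 × £39.4 = £19,640.90
Total = £19,658.98 + £19,640.90 = £39,299.88

£39,299.88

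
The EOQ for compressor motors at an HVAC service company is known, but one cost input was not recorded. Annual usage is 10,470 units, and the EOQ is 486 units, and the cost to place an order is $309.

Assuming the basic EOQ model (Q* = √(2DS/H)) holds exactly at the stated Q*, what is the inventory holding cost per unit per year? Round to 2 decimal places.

$27.39

Since Q* = (2DS/H)^½, squaring gives Q*²·H = 2DS.
H = 2DS / Q² = 2 × 10,470 × 309 / 486² = 27.3945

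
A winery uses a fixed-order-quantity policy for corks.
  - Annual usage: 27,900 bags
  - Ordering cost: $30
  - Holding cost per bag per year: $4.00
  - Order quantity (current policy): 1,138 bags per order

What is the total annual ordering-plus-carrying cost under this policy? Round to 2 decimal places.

$3,011.50

Annual ordering cost = (D/Q)·S = (27,900/1,138) × 30 = $735.50
Annual holding cost  = (Q/2)·H = (1,138/2) × 4 = $2,276.00
Total = $735.50 + $2,276.00 = $3,011.50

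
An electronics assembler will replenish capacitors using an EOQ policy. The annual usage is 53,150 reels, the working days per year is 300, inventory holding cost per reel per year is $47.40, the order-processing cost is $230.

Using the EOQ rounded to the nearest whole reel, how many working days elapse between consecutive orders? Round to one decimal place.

4.1 days

EOQ = √(2DS/H) = √(2 × 53,150 × 230 / 47.4)
    = √(515,801.69) ≈ 718.19 → Q = 718 reels
Days between orders = 300 / (D/Q) = 300 / 74.025 ≈ 4.053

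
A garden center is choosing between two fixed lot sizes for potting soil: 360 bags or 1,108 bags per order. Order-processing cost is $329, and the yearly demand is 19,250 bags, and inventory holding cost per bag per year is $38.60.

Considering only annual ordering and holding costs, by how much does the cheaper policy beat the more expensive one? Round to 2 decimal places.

$2,559.97

For each Q, cost = (D/Q)·S + (Q/2)·H.
TC(360) = (19,250/360)×329 + (360/2)×38.6 = $24,540.36
TC(1,108) = (19,250/1,108)×329 + (1,108/2)×38.6 = $27,100.33
|ΔTC| = |$24,540.36 − $27,100.33| = $2,559.97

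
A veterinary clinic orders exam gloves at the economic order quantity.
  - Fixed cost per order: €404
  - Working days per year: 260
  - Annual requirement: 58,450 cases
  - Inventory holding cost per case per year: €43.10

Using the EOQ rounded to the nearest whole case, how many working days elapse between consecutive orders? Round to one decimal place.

EOQ = √(2DS/H) = √(2 × 58,450 × 404 / 43.1)
    = √(1,095,767.98) ≈ 1,046.79 → Q = 1,047 cases
Cycle time = (working days × Q)/D = (260 × 1,047) / 58,450 = 4.657 days

4.7 days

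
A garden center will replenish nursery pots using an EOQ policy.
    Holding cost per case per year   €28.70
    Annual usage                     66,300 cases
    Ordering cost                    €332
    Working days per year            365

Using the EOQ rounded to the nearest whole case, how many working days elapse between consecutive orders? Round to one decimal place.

6.8 days

EOQ = √(2DS/H) = √(2 × 66,300 × 332 / 28.7)
    = √(1,533,909.41) ≈ 1,238.51 → Q = 1,239 cases
Days between orders = 365 / (D/Q) = 365 / 53.511 ≈ 6.821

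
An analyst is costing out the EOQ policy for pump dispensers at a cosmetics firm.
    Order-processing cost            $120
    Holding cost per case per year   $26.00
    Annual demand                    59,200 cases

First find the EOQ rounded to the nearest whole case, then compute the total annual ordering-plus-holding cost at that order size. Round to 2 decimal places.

$19,219.99

EOQ = √(2DS/H) = √(2 × 59,200 × 120 / 26)
    = √(546,461.54) ≈ 739.23 → Q = 739 cases
Orders/yr = 59,200/739 = 80.108; ordering cost = 80.108 × $120 = $9,612.99
Average inventory = 739/2 = 369.5; holding cost = 369.5 × $26 = $9,607.00
Total = $9,612.99 + $9,607.00 = $19,219.99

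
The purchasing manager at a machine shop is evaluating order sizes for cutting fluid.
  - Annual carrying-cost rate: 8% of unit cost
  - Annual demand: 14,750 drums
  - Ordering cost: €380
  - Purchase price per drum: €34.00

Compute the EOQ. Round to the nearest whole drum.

2,030 drums

Holding cost per drum per year: H = 8% × €34 = €2.7200
Q* = √(2·D·S / H) = √(2·14,750·380 / 2.72) = √4,121,323.5 ≈ 2,030.10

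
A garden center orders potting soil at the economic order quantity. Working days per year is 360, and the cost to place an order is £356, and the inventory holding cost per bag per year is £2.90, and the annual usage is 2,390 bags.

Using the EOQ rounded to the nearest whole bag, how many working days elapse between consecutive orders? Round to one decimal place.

115.4 days

Optimal lot size Q* = (2 × 2,390 × £356 / £2.9)^½ ≈ 766.02 → Q = 766 bags
T = Q/D × 360 days = 766/2,390 × 360 = 115.381 days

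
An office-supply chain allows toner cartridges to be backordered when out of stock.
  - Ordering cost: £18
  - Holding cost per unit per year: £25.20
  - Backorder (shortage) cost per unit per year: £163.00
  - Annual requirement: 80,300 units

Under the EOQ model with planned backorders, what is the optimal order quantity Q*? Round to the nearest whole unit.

364 units

Basic EOQ = √(2·80,300·18/25.2) = 338.695
Backorder adjustment √((H+b)/b) = √((25.2+163)/163) = 1.0745
Q* = 338.695 × 1.0745 ≈ 363.94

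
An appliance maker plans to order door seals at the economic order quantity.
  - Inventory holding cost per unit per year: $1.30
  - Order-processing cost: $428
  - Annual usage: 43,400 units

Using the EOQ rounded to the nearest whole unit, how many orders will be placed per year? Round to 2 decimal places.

Q* = √(2·D·S / H) = √(2·43,400·428 / 1.3) = √28,577,230.8 ≈ 5,345.77 → Q = 5,346
N = D/Q = 43,400/5,346 ≈ 8.118 orders/yr

8.12 orders per year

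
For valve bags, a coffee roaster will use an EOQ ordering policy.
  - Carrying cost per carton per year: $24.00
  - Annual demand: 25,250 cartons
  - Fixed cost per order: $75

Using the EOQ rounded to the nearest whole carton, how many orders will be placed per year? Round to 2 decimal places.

63.60 orders per year

EOQ = √(2DS/H) = √(2 × 25,250 × 75 / 24)
    = √(157,812.50) ≈ 397.26 → Q = 397
N = D/Q = 25,250/397 ≈ 63.602 orders/yr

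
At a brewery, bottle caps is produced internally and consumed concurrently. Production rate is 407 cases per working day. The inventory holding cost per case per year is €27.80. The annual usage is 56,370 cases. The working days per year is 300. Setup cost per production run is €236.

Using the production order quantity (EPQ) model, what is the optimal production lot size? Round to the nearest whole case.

Daily demand d = 56,370/300 = 187.900; p = 407; 1 − d/p = 0.53833
EPQ = √(2DS / (H(1 − d/p)))
    = √(2 × 56,370 × 236 / (27.8 × 0.53833)) ≈ 1,333.36

1,333 cases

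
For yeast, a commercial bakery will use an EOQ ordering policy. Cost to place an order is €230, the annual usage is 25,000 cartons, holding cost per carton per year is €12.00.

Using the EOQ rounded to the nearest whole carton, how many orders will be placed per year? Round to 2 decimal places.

25.54 orders per year

Q* = √(2·D·S / H) = √(2·25,000·230 / 12) = √958,333.3 ≈ 978.95 → Q = 979
N = D/Q = 25,000/979 ≈ 25.536 orders/yr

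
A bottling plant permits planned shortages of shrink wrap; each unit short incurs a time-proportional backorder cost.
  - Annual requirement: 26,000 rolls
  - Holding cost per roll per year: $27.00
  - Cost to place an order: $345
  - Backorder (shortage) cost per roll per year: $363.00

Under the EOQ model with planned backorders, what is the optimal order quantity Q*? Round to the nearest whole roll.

845 rolls

Q* = √(2DS/H) · √((H + b)/b)
   = √(2 × 26,000 × 345 / 27) · √((27 + 363) / 363)
   = 815.135 × 1.0365 ≈ 844.91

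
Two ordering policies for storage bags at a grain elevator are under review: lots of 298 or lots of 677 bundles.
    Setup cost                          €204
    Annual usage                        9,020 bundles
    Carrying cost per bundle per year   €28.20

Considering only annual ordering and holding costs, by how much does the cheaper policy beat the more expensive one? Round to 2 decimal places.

Annual cost at Q: ordering D·S/Q plus holding Q·H/2.
TC(298) = (9,020/298)×204 + (298/2)×28.2 = €10,376.57
TC(677) = (9,020/677)×204 + (677/2)×28.2 = €12,263.69
|ΔTC| = |€10,376.57 − €12,263.69| = €1,887.13

€1,887.13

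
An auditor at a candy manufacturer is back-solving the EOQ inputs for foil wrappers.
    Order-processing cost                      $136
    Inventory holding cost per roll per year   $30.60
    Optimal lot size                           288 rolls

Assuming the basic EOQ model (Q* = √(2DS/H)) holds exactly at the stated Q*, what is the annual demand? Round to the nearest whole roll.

From Q* = √(2DS/H) ⇒ Q*² = 2DS/H.
D = Q²H / (2S) = 288² × 30.6 / (2 × 136) = 9,331.20

9,331 rolls per year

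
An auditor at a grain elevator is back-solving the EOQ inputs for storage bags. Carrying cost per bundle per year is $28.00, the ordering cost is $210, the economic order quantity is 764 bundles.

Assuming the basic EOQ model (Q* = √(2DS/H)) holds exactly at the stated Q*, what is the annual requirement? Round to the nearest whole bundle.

EOQ relation: Q² = 2DS/H, so rearrange for the unknown.
D = Q²H / (2S) = 764² × 28 / (2 × 210) = 38,913.07

38,913 bundles per year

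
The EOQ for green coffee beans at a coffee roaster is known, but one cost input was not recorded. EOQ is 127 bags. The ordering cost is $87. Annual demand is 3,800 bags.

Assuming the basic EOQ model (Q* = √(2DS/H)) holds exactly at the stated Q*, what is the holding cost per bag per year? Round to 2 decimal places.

$40.99

From Q* = √(2DS/H) ⇒ Q*² = 2DS/H.
H = 2DS / Q² = 2 × 3,800 × 87 / 127² = 40.9945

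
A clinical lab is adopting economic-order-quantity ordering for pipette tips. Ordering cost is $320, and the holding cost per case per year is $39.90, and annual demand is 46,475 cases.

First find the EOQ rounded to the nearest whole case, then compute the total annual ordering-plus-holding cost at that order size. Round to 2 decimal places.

Q* = √(2·D·S / H) = √(2·46,475·320 / 39.9) = √745,463.7 ≈ 863.40 → Q = 863 cases
Ordering: D/Q × S = 46,475/863 × $320 = $17,232.91
Holding:  Q/2 × H = 863/2 × $39.9 = $17,216.85
Total = $17,232.91 + $17,216.85 = $34,449.76

$34,449.76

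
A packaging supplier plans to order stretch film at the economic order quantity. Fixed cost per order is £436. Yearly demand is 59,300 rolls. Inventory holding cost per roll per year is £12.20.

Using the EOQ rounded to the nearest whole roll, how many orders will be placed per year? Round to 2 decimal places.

28.80 orders per year

2DS/H = 2·59,300·436/12.2 = 4,238,491.80
EOQ = √4,238,491.80 ≈ 2,058.76 → Q = 2,059
Orders per year = D/Q = 59,300 / 2,059 = 28.800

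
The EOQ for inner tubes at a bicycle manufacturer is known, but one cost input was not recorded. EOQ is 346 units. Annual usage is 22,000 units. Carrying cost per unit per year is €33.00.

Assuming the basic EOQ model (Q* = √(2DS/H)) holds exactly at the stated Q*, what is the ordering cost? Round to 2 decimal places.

From Q* = √(2DS/H) ⇒ Q*² = 2DS/H.
S = Q²H / (2D) = 346² × 33 / (2 × 22,000) = 89.7870

€89.79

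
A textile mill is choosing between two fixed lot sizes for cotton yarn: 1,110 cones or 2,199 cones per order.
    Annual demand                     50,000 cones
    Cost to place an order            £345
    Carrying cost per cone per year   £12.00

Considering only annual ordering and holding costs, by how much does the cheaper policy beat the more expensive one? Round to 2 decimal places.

£1,162.07

For each Q, cost = (D/Q)·S + (Q/2)·H.
TC(1,110) = (50,000/1,110)×345 + (1,110/2)×12 = £22,200.54
TC(2,199) = (50,000/2,199)×345 + (2,199/2)×12 = £21,038.47
Cheaper: Q = 2,199.  Difference = £1,162.07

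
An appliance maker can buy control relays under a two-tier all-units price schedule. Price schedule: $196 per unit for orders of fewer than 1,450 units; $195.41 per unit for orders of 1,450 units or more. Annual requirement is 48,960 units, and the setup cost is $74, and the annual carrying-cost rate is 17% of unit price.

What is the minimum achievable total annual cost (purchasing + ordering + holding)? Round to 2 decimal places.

$9,593,856.53

H₁ = 17%×$196 = $33.3200;  H₂ = 17%×$195.41 = $33.2197
EOQ₁ = √(2×48,960×74/33.3200) = 466.34  (< 1,450, feasible at tier 1)
EOQ₂ = √(2×48,960×74/33.2197) = 467.04  (< 1,450 → use Q = 1,450 at tier-2 price)
TC(tier 1 (EOQ₁), Q≈466.3) = $9,611,698.32
TC(tier 2, Q≈1,450.0) = $9,593,856.53
Minimum at tier 2: $9,593,856.53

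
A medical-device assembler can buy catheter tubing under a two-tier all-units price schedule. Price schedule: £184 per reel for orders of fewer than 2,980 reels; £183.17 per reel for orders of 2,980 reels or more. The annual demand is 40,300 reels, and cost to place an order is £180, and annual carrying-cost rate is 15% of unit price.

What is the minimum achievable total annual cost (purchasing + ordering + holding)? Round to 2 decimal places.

£7,425,123.72

H₁ = 15%×£184 = £27.6000;  H₂ = 15%×£183.17 = £27.4755
EOQ₁ = √(2×40,300×180/27.6000) = 725.02  (< 2,980, feasible at tier 1)
EOQ₂ = √(2×40,300×180/27.4755) = 726.66  (< 2,980 → use Q = 2,980 at tier-2 price)
TC(tier 1 (EOQ₁), Q≈725.0) = £7,435,210.52
TC(tier 2, Q≈2,980.0) = £7,425,123.72
Minimum at tier 2: £7,425,123.72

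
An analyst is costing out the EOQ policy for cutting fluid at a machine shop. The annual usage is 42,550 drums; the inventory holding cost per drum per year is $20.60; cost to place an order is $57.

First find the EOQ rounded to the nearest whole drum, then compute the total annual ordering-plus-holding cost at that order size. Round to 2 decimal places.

$9,996.22

Optimal lot size Q* = (2 × 42,550 × $57 / $20.6)^½ ≈ 485.25 → Q = 485 drums
Orders/yr = 42,550/485 = 87.732; ordering cost = 87.732 × $57 = $5,000.72
Average inventory = 485/2 = 242.5; holding cost = 242.5 × $20.6 = $4,995.50
Total = $5,000.72 + $4,995.50 = $9,996.22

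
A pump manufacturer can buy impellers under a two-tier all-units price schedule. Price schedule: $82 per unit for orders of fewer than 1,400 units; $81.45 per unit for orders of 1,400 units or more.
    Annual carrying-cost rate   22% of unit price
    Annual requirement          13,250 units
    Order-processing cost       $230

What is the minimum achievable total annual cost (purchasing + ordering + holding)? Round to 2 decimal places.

$1,093,932.59

H₁ = 22%×$82 = $18.0400;  H₂ = 22%×$81.45 = $17.9190
EOQ₁ = √(2×13,250×230/18.0400) = 581.26  (< 1,400, feasible at tier 1)
EOQ₂ = √(2×13,250×230/17.9190) = 583.22  (< 1,400 → use Q = 1,400 at tier-2 price)
TC(tier 1 (EOQ₁), Q≈581.3) = $1,096,985.89
TC(tier 2, Q≈1,400.0) = $1,093,932.59
Minimum at tier 2: $1,093,932.59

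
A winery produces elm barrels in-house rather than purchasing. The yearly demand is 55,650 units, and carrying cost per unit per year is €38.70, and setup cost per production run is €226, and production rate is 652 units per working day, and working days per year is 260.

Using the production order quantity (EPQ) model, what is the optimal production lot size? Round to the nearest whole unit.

984 units

Daily demand d = 55,650/260 = 214.038; p = 652; 1 − d/p = 0.67172
EPQ = √(2DS / (H(1 − d/p)))
    = √(2 × 55,650 × 226 / (38.7 × 0.67172)) ≈ 983.68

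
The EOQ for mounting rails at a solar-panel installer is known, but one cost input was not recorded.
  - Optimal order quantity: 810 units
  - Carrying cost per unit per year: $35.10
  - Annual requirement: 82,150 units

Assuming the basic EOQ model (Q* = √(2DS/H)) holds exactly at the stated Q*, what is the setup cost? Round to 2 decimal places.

$140.17

From Q* = √(2DS/H) ⇒ Q*² = 2DS/H.
S = Q²H / (2D) = 810² × 35.1 / (2 × 82,150) = 140.1650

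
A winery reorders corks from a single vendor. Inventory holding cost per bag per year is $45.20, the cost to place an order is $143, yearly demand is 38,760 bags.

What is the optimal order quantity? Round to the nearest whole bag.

EOQ = √(2DS/H) = √(2 × 38,760 × 143 / 45.2)
    = √(245,251.33) ≈ 495.23

495 bags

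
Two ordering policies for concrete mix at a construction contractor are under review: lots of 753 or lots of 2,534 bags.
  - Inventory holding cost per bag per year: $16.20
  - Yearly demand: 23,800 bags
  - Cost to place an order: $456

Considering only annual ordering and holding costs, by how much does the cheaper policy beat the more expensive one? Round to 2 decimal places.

$4,296.22

For each Q, cost = (D/Q)·S + (Q/2)·H.
TC(753) = (23,800/753)×456 + (753/2)×16.2 = $20,512.05
TC(2,534) = (23,800/2,534)×456 + (2,534/2)×16.2 = $24,808.27
|ΔTC| = |$20,512.05 − $24,808.27| = $4,296.22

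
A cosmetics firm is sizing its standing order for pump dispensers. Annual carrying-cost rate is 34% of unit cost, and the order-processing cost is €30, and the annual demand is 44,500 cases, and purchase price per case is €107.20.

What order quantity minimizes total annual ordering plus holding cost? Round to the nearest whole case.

271 cases

Carrying cost H = €107.2 × 34% = €36.4480/case/yr
Optimal lot size Q* = (2 × 44,500 × €30 / €36.448)^½ ≈ 270.66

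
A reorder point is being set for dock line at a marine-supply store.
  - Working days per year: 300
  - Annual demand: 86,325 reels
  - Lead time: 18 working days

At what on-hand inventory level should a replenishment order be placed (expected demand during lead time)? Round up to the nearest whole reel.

5,180 reels

Daily demand d = 86,325 / 300 = 287.750 reels/day
Demand during lead time = 287.750 × 18 = 5,179.50
Reorder point = 5,179.50 → round up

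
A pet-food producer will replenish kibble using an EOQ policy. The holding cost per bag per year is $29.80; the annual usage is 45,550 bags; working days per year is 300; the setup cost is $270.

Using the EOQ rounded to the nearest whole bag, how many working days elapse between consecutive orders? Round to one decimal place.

6.0 days

Optimal lot size Q* = (2 × 45,550 × $270 / $29.8)^½ ≈ 908.52 → Q = 909 bags
Cycle time = (working days × Q)/D = (300 × 909) / 45,550 = 5.987 days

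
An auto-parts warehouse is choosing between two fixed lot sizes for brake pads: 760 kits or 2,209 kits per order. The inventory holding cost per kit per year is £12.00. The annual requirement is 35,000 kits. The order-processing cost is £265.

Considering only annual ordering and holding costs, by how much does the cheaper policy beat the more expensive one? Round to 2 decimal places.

£688.79

Annual cost at Q: ordering D·S/Q plus holding Q·H/2.
TC(760) = (35,000/760)×265 + (760/2)×12 = £16,763.95
TC(2,209) = (35,000/2,209)×265 + (2,209/2)×12 = £17,452.73
Cheaper: Q = 760.  Difference = £688.79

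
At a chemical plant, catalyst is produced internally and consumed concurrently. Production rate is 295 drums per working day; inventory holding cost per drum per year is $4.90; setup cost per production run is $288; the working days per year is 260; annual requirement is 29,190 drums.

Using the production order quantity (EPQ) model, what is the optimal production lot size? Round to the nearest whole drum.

Daily demand d = 29,190/260 = 112.269; p = 295; 1 − d/p = 0.61943
EPQ = √(2DS / (H(1 − d/p)))
    = √(2 × 29,190 × 288 / (4.9 × 0.61943)) ≈ 2,353.61

2,354 drums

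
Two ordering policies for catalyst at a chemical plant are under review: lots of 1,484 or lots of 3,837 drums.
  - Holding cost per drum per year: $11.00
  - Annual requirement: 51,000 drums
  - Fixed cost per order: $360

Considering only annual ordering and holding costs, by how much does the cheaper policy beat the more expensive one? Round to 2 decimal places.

$5,354.52

For each Q, cost = (D/Q)·S + (Q/2)·H.
TC(1,484) = (51,000/1,484)×360 + (1,484/2)×11 = $20,533.97
TC(3,837) = (51,000/3,837)×360 + (3,837/2)×11 = $25,888.49
Cheaper: Q = 1,484.  Difference = $5,354.52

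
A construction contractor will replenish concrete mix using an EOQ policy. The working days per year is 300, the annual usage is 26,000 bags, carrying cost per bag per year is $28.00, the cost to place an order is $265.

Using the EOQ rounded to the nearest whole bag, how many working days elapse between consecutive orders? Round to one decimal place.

EOQ = √(2DS/H) = √(2 × 26,000 × 265 / 28)
    = √(492,142.86) ≈ 701.53 → Q = 702 bags
Cycle time = (working days × Q)/D = (300 × 702) / 26,000 = 8.100 days

8.1 days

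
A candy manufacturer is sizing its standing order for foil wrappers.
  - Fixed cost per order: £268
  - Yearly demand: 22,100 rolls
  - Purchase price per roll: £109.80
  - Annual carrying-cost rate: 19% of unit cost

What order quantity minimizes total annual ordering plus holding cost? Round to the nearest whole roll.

Holding cost per roll per year: H = 19% × £109.8 = £20.8620
Optimal lot size Q* = (2 × 22,100 × £268 / £20.862)^½ ≈ 753.53

754 rolls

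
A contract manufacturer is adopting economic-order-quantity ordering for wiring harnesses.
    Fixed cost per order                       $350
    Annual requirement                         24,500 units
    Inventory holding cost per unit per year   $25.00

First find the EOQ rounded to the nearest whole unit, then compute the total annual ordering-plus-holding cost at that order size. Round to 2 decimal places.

$20,706.28

EOQ = √(2DS/H) = √(2 × 24,500 × 350 / 25)
    = √(686,000.00) ≈ 828.25 → Q = 828 units
Orders/yr = 24,500/828 = 29.589; ordering cost = 29.589 × $350 = $10,356.28
Average inventory = 828/2 = 414; holding cost = 414 × $25 = $10,350.00
Total = $10,356.28 + $10,350.00 = $20,706.28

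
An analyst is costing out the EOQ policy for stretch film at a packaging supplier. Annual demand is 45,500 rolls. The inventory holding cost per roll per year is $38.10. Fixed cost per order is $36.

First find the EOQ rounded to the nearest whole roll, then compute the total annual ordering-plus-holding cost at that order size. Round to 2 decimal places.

$11,172.09

2DS/H = 2·45,500·36/38.1 = 85,984.25
EOQ = √85,984.25 ≈ 293.23 → Q = 293 rolls
Annual ordering cost = (D/Q)·S = (45,500/293) × 36 = $5,590.44
Annual holding cost  = (Q/2)·H = (293/2) × 38.1 = $5,581.65
Total = $5,590.44 + $5,581.65 = $11,172.09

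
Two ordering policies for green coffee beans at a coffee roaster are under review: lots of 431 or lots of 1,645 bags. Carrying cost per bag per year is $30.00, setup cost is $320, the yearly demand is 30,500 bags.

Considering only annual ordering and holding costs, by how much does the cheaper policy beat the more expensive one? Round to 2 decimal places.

TC(Q) = (D/Q)S + (Q/2)H
TC(431) = (30,500/431)×320 + (431/2)×30 = $29,110.01
TC(1,645) = (30,500/1,645)×320 + (1,645/2)×30 = $30,608.13
|ΔTC| = |$29,110.01 − $30,608.13| = $1,498.12

$1,498.12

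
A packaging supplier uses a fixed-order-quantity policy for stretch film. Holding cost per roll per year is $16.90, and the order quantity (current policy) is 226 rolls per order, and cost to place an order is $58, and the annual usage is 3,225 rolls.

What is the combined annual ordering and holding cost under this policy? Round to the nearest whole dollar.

$2,737

Ordering: D/Q × S = 3,225/226 × $58 = $827.65
Holding:  Q/2 × H = 226/2 × $16.9 = $1,909.70
Total = $827.65 + $1,909.70 = $2,737.35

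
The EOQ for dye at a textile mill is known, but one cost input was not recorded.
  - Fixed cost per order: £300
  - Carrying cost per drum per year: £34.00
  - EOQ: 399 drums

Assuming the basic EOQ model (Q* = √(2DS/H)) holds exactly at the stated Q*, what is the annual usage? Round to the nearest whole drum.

9,021 drums per year

EOQ relation: Q² = 2DS/H, so rearrange for the unknown.
D = Q²H / (2S) = 399² × 34 / (2 × 300) = 9,021.39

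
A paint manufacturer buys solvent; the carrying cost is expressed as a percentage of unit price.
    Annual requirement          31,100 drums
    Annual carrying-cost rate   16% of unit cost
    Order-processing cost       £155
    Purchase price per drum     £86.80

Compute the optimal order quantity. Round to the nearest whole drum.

833 drums

Holding cost per drum per year: H = 16% × £86.8 = £13.8880
Optimal lot size Q* = (2 × 31,100 × £155 / £13.888)^½ ≈ 833.18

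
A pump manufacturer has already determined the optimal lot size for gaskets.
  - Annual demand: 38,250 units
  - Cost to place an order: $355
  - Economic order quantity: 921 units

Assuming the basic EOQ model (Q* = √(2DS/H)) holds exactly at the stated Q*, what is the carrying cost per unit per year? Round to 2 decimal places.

$32.02

Since Q* = (2DS/H)^½, squaring gives Q*²·H = 2DS.
H = 2DS / Q² = 2 × 38,250 × 355 / 921² = 32.0163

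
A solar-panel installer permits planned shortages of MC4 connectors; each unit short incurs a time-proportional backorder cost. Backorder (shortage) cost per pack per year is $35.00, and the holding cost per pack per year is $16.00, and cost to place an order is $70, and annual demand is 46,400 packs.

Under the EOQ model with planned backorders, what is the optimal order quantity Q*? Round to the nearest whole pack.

Q* = √(2DS/H) · √((H + b)/b)
   = √(2 × 46,400 × 70 / 16) · √((16 + 35) / 35)
   = 637.181 × 1.2071 ≈ 769.16

769 packs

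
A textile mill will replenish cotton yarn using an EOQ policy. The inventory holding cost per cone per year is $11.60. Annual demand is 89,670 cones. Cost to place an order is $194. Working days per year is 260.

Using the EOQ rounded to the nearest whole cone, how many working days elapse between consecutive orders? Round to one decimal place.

5.0 days

EOQ = √(2DS/H) = √(2 × 89,670 × 194 / 11.6)
    = √(2,999,306.90) ≈ 1,731.85 → Q = 1,732 cones
Days between orders = 260 / (D/Q) = 260 / 51.773 ≈ 5.022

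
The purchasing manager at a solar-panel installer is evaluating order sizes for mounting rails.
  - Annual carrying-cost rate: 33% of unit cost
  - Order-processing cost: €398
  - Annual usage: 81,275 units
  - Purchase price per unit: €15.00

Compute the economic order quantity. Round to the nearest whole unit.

3,615 units

Holding cost per unit per year: H = 33% × €15 = €4.9500
EOQ = √(2DS/H) = √(2 × 81,275 × 398 / 4.95)
    = √(13,069,676.77) ≈ 3,615.20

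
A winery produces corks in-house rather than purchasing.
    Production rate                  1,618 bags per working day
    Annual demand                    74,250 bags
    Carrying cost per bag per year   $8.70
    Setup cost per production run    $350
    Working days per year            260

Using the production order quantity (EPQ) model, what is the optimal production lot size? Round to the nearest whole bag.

d = 74,250/260 = 285.5769 bags/day;  effective holding cost H(1 − d/p) = 8.7·(1 − 285.5769/1618) = 7.16445
Q* = √(2DS / H_eff) = √(2·74,250·350 / 7.16445) ≈ 2,693.43

2,693 bags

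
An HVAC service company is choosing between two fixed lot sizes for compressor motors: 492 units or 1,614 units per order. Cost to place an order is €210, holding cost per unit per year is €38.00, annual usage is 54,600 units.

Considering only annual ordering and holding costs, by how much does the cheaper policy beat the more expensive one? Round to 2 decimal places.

Annual cost at Q: ordering D·S/Q plus holding Q·H/2.
TC(492) = (54,600/492)×210 + (492/2)×38 = €32,652.88
TC(1,614) = (54,600/1,614)×210 + (1,614/2)×38 = €37,770.09
Lots of 492 are cheaper by €5,117.21.

€5,117.21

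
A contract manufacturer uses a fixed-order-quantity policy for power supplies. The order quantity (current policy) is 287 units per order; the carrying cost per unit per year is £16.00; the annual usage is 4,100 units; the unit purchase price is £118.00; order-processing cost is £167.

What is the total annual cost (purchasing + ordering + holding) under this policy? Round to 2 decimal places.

Ordering: D/Q × S = 4,100/287 × £167 = £2,385.71
Holding:  Q/2 × H = 287/2 × £16 = £2,296.00
Purchase cost = D·C = 4,100 × 118 = £483,800.00
Total = £2,385.71 + £2,296.00 + £483,800.00 = £488,481.71

£488,481.71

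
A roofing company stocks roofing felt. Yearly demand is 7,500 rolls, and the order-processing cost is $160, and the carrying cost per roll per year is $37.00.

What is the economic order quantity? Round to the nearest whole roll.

Q* = √(2·D·S / H) = √(2·7,500·160 / 37) = √64,864.9 ≈ 254.69

255 rolls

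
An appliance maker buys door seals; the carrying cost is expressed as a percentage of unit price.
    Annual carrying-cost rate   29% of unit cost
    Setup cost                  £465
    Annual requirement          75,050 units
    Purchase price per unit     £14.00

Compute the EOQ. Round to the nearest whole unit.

4,146 units

H = i·C = 0.29 × £14 = £4.0600 per unit-year
EOQ = √(2DS/H) = √(2 × 75,050 × 465 / 4.06)
    = √(17,191,256.16) ≈ 4,146.23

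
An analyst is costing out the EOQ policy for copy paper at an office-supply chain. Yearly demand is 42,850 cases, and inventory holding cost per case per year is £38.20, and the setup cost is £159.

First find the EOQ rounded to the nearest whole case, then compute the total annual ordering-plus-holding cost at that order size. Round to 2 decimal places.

£22,815.01

2DS/H = 2·42,850·159/38.2 = 356,709.42
EOQ = √356,709.42 ≈ 597.25 → Q = 597 cases
Orders/yr = 42,850/597 = 71.776; ordering cost = 71.776 × £159 = £11,412.31
Average inventory = 597/2 = 298.5; holding cost = 298.5 × £38.2 = £11,402.70
Total = £11,412.31 + £11,402.70 = £22,815.01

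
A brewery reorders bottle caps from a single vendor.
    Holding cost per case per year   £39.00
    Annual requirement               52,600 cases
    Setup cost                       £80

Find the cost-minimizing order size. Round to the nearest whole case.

465 cases

Q* = √(2·D·S / H) = √(2·52,600·80 / 39) = √215,794.9 ≈ 464.54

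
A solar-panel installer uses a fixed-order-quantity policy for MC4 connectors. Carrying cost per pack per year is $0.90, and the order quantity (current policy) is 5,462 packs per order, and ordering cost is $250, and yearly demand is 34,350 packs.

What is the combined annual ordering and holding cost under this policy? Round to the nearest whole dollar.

$4,030

Orders/yr = 34,350/5,462 = 6.289; ordering cost = 6.289 × $250 = $1,572.23
Average inventory = 5,462/2 = 2731; holding cost = 2731 × $0.9 = $2,457.90
Total = $1,572.23 + $2,457.90 = $4,030.13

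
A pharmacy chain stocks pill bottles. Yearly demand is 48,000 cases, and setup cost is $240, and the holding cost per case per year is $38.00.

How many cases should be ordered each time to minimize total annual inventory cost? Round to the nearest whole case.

Q* = √(2·D·S / H) = √(2·48,000·240 / 38) = √606,315.8 ≈ 778.66

779 cases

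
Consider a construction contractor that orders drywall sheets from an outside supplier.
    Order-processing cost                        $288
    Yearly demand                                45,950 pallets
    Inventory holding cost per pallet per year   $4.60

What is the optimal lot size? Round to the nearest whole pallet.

Optimal lot size Q* = (2 × 45,950 × $288 / $4.6)^½ ≈ 2,398.70

2,399 pallets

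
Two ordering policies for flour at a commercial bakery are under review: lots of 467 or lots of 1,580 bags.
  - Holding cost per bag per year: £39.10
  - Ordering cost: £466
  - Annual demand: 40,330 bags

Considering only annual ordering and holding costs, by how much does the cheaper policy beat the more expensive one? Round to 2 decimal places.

£6,589.69

For each Q, cost = (D/Q)·S + (Q/2)·H.
TC(467) = (40,330/467)×466 + (467/2)×39.1 = £49,373.49
TC(1,580) = (40,330/1,580)×466 + (1,580/2)×39.1 = £42,783.80
Cheaper: Q = 1,580.  Difference = £6,589.69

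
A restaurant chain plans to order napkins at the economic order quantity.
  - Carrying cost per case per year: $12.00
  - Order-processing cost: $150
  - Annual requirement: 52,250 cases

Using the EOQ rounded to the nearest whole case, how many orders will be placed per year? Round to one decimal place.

EOQ = √(2DS/H) = √(2 × 52,250 × 150 / 12)
    = √(1,306,250.00) ≈ 1,142.91 → Q = 1,143
Orders per year = D/Q = 52,250 / 1,143 = 45.713

45.7 orders per year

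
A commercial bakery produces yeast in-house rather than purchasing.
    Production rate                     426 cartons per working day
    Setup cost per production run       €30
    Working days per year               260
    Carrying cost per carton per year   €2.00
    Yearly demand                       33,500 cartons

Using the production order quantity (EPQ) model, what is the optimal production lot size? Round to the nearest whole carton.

Daily demand d = 33,500/260 = 128.846; p = 426; 1 − d/p = 0.69754
EPQ = √(2DS / (H(1 − d/p)))
    = √(2 × 33,500 × 30 / (2 × 0.69754)) ≈ 1,200.32

1,200 cartons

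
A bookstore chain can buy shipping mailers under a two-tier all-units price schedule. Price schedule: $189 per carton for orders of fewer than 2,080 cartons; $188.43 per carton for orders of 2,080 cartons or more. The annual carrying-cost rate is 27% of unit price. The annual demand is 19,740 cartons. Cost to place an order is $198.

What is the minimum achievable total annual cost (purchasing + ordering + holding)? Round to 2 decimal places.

H₁ = 27%×$189 = $51.0300;  H₂ = 27%×$188.43 = $50.8761
EOQ₁ = √(2×19,740×198/51.0300) = 391.39  (< 2,080, feasible at tier 1)
EOQ₂ = √(2×19,740×198/50.8761) = 391.98  (< 2,080 → use Q = 2,080 at tier-2 price)
TC(tier 1 (EOQ₁), Q≈391.4) = $3,750,832.57
TC(tier 2, Q≈2,080.0) = $3,774,398.44
Minimum at tier 1 (EOQ₁): $3,750,832.57

$3,750,832.57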